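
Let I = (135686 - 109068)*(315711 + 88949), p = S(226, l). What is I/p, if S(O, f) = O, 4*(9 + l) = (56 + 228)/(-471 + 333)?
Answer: 5385619940/113 ≈ 4.7660e+7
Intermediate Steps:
l = -1313/138 (l = -9 + ((56 + 228)/(-471 + 333))/4 = -9 + (284/(-138))/4 = -9 + (284*(-1/138))/4 = -9 + (¼)*(-142/69) = -9 - 71/138 = -1313/138 ≈ -9.5145)
p = 226
I = 10771239880 (I = 26618*404660 = 10771239880)
I/p = 10771239880/226 = 10771239880*(1/226) = 5385619940/113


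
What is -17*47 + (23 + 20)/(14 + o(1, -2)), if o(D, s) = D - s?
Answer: -13540/17 ≈ -796.47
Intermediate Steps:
-17*47 + (23 + 20)/(14 + o(1, -2)) = -17*47 + (23 + 20)/(14 + (1 - 1*(-2))) = -799 + 43/(14 + (1 + 2)) = -799 + 43/(14 + 3) = -799 + 43/17 = -13540/17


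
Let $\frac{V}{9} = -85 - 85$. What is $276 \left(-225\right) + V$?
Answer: $-63630$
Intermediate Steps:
$V = -1530$ ($V = 9 \left(-85 - 85\right) = 9 \left(-170\right) = -1530$)
$276 \left(-225\right) + V = 276 \left(-225\right) - 1530 = -62100 - 1530 = -63630$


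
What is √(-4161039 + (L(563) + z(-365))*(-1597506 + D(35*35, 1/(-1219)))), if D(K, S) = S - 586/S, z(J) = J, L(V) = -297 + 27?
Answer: √827164918266006/1219 ≈ 23594.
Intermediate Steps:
L(V) = -270
D(K, S) = S - 586/S
√(-4161039 + (L(563) + z(-365))*(-1597506 + D(35*35, 1/(-1219)))) = √(-4161039 + (-270 - 365)*(-1597506 + (1/(-1219) - 586/(1/(-1219))))) = √(-4161039 - 635*(-1597506 + (-1/1219 - 586/(-1/1219)))) = √(-4161039 - 635*(-1597506 + (-1/1219 - 586*(-1219)))) = √(-4161039 - 635*(-1597506 + (-1/1219 + 714334))) = √(-4161039 - 635*(-1597506 + 870773145/1219)) = √(-4161039 - 635*(-1076586669/1219)) = √(-4161039 + 683632534815/1219) = √(678560228274/1219) = √827164918266006/1219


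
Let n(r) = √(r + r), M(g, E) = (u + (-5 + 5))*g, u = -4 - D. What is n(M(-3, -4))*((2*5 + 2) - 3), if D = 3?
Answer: 9*√42 ≈ 58.327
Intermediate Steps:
u = -7 (u = -4 - 1*3 = -4 - 3 = -7)
M(g, E) = -7*g (M(g, E) = (-7 + (-5 + 5))*g = (-7 + 0)*g = -7*g)
n(r) = √2*√r (n(r) = √(2*r) = √2*√r)
n(M(-3, -4))*((2*5 + 2) - 3) = (√2*√(-7*(-3)))*((2*5 + 2) - 3) = (√2*√21)*((10 + 2) - 3) = √42*(12 - 3) = √42*9 = 9*√42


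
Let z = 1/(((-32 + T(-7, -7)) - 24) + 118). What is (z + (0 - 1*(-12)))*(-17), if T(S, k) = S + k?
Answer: -9809/48 ≈ -204.35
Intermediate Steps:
z = 1/48 (z = 1/(((-32 + (-7 - 7)) - 24) + 118) = 1/(((-32 - 14) - 24) + 118) = 1/((-46 - 24) + 118) = 1/(-70 + 118) = 1/48 ≈ 0.020833)
(z + (0 - 1*(-12)))*(-17) = (1/48 + (0 - 1*(-12)))*(-17) = (1/48 + (0 + 12))*(-17) = (1/48 + 12)*(-17) = (577/48)*(-17) = -9809/48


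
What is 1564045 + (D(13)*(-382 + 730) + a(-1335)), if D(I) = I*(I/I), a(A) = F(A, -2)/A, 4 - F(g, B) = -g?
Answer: 2094040946/1335 ≈ 1.5686e+6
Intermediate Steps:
F(g, B) = 4 + g (F(g, B) = 4 - (-1)*g = 4 + g)
a(A) = (4 + A)/A
D(I) = I (D(I) = I*1 = I)
1564045 + (D(13)*(-382 + 730) + a(-1335)) = 1564045 + (13*(-382 + 730) + (4 - 1335)/(-1335)) = 1564045 + (13*348 - 1/1335*(-1331)) = 1564045 + (4524 + 1331/1335) = 1564045 + 6040871/1335 = 2094040946/1335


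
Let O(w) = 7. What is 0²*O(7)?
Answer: 0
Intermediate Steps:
0²*O(7) = 0²*7 = 0*7 = 0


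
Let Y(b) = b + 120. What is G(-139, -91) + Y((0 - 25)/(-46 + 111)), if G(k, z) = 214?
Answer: 4337/13 ≈ 333.62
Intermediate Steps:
Y(b) = 120 + b
G(-139, -91) + Y((0 - 25)/(-46 + 111)) = 214 + (120 + (0 - 25)/(-46 + 111)) = 214 + (120 - 25/65) = 214 + (120 - 25*1/65) = 214 + (120 - 5/13) = 214 + 1555/13 = 4337/13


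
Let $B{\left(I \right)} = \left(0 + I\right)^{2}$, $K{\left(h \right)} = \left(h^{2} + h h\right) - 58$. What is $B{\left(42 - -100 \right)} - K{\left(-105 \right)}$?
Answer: $-1828$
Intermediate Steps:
$K{\left(h \right)} = -58 + 2 h^{2}$ ($K{\left(h \right)} = \left(h^{2} + h^{2}\right) - 58 = 2 h^{2} - 58 = -58 + 2 h^{2}$)
$B{\left(I \right)} = I^{2}$
$B{\left(42 - -100 \right)} - K{\left(-105 \right)} = \left(42 - -100\right)^{2} - \left(-58 + 2 \left(-105\right)^{2}\right) = \left(42 + 100\right)^{2} - \left(-58 + 2 \cdot 11025\right) = 142^{2} - \left(-58 + 22050\right) = 20164 - 21992 = -1828$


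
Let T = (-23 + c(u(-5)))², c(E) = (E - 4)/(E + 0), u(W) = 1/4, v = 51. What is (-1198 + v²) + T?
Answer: 2847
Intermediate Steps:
u(W) = ¼
c(E) = (-4 + E)/E
T = 1444 (T = (-23 + (-4 + ¼)/(¼))² = (-23 + 4*(-15/4))² = (-23 - 15)² = (-38)² = 1444)
(-1198 + v²) + T = (-1198 + 51²) + 1444 = (-1198 + 2601) + 1444 = 1403 + 1444 = 2847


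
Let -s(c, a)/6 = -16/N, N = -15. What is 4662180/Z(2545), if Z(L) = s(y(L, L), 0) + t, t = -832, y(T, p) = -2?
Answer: -5827725/1048 ≈ -5560.8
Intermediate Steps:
s(c, a) = -32/5 (s(c, a) = -(-96)/(-15) = -(-96)*(-1)/15 = -6*16/15 = -32/5)
Z(L) = -4192/5 (Z(L) = -32/5 - 832 = -4192/5)
4662180/Z(2545) = 4662180/(-4192/5) = 4662180*(-5/4192) = -5827725/1048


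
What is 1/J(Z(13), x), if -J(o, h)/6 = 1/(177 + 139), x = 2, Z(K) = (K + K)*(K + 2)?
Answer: -158/3 ≈ -52.667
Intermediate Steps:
Z(K) = 2*K*(2 + K) (Z(K) = (2*K)*(2 + K) = 2*K*(2 + K))
J(o, h) = -3/158 (J(o, h) = -6/(177 + 139) = -6/316 = -6*1/316 = -3/158)
1/J(Z(13), x) = 1/(-3/158) = -158/3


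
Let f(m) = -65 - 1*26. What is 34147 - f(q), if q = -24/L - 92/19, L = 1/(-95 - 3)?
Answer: 34238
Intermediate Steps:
L = -1/98 (L = 1/(-98) = -1/98 ≈ -0.010204)
q = 44596/19 (q = -24/(-1/98) - 92/19 = -24*(-98) - 92*1/19 = 2352 - 92/19 = 44596/19 ≈ 2347.2)
f(m) = -91 (f(m) = -65 - 26 = -91)
34147 - f(q) = 34147 - 1*(-91) = 34147 + 91 = 34238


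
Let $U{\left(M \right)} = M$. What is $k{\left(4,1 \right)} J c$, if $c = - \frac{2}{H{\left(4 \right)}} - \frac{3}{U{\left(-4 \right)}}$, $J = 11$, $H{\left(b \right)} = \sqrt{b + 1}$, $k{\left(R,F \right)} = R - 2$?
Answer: $\frac{33}{2} - \frac{44 \sqrt{5}}{5} \approx -3.1774$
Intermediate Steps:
$k{\left(R,F \right)} = -2 + R$
$H{\left(b \right)} = \sqrt{1 + b}$
$c = \frac{3}{4} - \frac{2 \sqrt{5}}{5}$ ($c = - \frac{2}{\sqrt{1 + 4}} - \frac{3}{-4} = - \frac{2}{\sqrt{5}} - - \frac{3}{4} = - 2 \frac{\sqrt{5}}{5} + \frac{3}{4} = - \frac{2 \sqrt{5}}{5} + \frac{3}{4} = \frac{3}{4} - \frac{2 \sqrt{5}}{5} \approx -0.14443$)
$k{\left(4,1 \right)} J c = \left(-2 + 4\right) 11 \left(\frac{3}{4} - \frac{2 \sqrt{5}}{5}\right) = 2 \cdot 11 \left(\frac{3}{4} - \frac{2 \sqrt{5}}{5}\right) = 22 \left(\frac{3}{4} - \frac{2 \sqrt{5}}{5}\right) = \frac{33}{2} - \frac{44 \sqrt{5}}{5}$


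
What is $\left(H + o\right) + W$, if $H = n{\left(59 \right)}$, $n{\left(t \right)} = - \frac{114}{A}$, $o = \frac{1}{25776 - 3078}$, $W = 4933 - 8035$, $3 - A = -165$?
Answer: $- \frac{985944361}{317772} \approx -3102.7$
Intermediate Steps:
$A = 168$ ($A = 3 - -165 = 3 + 165 = 168$)
$W = -3102$
$o = \frac{1}{22698} \approx 4.4057 \cdot 10^{-5}$
$n{\left(t \right)} = - \frac{19}{28}$ ($n{\left(t \right)} = - \frac{114}{168} = \left(-114\right) \frac{1}{168} = - \frac{19}{28}$)
$H = - \frac{19}{28} \approx -0.67857$
$\left(H + o\right) + W = \left(- \frac{19}{28} + \frac{1}{22698}\right) - 3102 = - \frac{215617}{317772} - 3102 = - \frac{985944361}{317772}$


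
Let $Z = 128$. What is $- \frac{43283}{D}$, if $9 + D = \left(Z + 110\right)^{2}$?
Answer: $- \frac{43283}{56635} \approx -0.76425$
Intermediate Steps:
$D = 56635$ ($D = -9 + \left(128 + 110\right)^{2} = -9 + 238^{2} = -9 + 56644 = 56635$)
$- \frac{43283}{D} = - \frac{43283}{56635}$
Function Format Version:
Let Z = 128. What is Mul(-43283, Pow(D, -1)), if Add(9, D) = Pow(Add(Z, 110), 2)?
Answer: Rational(-43283, 56635) ≈ -0.76425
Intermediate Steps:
D = 56635 (D = Add(-9, Pow(Add(128, 110), 2)) = Add(-9, Pow(238, 2)) = Add(-9, 56644) = 56635)
Mul(-43283, Pow(D, -1)) = Mul(-43283, Pow(56635, -1)) = Mul(-43283, Rational(1, 56635)) = Rational(-43283, 56635)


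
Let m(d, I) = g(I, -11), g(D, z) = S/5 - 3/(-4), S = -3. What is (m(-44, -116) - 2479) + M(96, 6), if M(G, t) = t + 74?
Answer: -47977/20 ≈ -2398.9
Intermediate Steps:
M(G, t) = 74 + t
g(D, z) = 3/20 (g(D, z) = -3/5 - 3/(-4) = -3*1/5 - 3*(-1/4) = -3/5 + 3/4 = 3/20)
m(d, I) = 3/20
(m(-44, -116) - 2479) + M(96, 6) = (3/20 - 2479) + (74 + 6) = -49577/20 + 80 = -47977/20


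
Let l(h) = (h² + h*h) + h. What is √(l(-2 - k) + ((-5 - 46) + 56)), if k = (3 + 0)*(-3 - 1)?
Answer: √215 ≈ 14.663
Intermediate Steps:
k = -12 (k = 3*(-4) = -12)
l(h) = h + 2*h² (l(h) = (h² + h²) + h = 2*h² + h = h + 2*h²)
√(l(-2 - k) + ((-5 - 46) + 56)) = √((-2 - 1*(-12))*(1 + 2*(-2 - 1*(-12))) + ((-5 - 46) + 56)) = √((-2 + 12)*(1 + 2*(-2 + 12)) + (-51 + 56)) = √(10*(1 + 2*10) + 5) = √(10*(1 + 20) + 5) = √(10*21 + 5) = √(210 + 5) = √215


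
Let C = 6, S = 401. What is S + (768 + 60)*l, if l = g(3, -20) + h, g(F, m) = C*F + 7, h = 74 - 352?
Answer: -209083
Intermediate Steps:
h = -278
g(F, m) = 7 + 6*F (g(F, m) = 6*F + 7 = 7 + 6*F)
l = -253 (l = (7 + 6*3) - 278 = (7 + 18) - 278 = 25 - 278 = -253)
S + (768 + 60)*l = 401 + (768 + 60)*(-253) = 401 + 828*(-253) = 401 - 209484 = -209083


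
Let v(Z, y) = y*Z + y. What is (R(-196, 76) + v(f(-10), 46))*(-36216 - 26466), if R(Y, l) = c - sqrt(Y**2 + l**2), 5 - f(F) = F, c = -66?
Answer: -41996940 + 250728*sqrt(2762) ≈ -2.8820e+7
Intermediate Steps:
f(F) = 5 - F
v(Z, y) = y + Z*y (v(Z, y) = Z*y + y = y + Z*y)
R(Y, l) = -66 - sqrt(Y**2 + l**2)
(R(-196, 76) + v(f(-10), 46))*(-36216 - 26466) = ((-66 - sqrt((-196)**2 + 76**2)) + 46*(1 + (5 - 1*(-10))))*(-36216 - 26466) = ((-66 - sqrt(38416 + 5776)) + 46*(1 + (5 + 10)))*(-62682) = ((-66 - sqrt(44192)) + 46*(1 + 15))*(-62682) = ((-66 - 4*sqrt(2762)) + 46*16)*(-62682) = ((-66 - 4*sqrt(2762)) + 736)*(-62682) = (670 - 4*sqrt(2762))*(-62682) = -41996940 + 250728*sqrt(2762)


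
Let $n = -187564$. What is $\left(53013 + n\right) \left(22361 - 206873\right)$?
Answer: $24826274112$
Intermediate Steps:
$\left(53013 + n\right) \left(22361 - 206873\right) = \left(53013 - 187564\right) \left(22361 - 206873\right) = \left(-134551\right) \left(-184512\right) = 24826274112$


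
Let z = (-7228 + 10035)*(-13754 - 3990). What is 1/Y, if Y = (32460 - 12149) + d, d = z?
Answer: -1/49787097 ≈ -2.0086e-8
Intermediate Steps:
z = -49807408 (z = 2807*(-17744) = -49807408)
d = -49807408
Y = -49787097 (Y = (32460 - 12149) - 49807408 = 20311 - 49807408 = -49787097)
1/Y = 1/(-49787097) = -1/49787097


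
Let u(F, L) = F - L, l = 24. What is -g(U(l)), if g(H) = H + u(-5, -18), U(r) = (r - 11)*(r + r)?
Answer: -637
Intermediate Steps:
U(r) = 2*r*(-11 + r) (U(r) = (-11 + r)*(2*r) = 2*r*(-11 + r))
g(H) = 13 + H (g(H) = H + (-5 - 1*(-18)) = H + (-5 + 18) = H + 13 = 13 + H)
-g(U(l)) = -(13 + 2*24*(-11 + 24)) = -(13 + 2*24*13) = -(13 + 624) = -1*637 = -637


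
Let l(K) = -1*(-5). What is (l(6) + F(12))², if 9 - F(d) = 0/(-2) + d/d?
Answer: 169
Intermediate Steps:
F(d) = 8 (F(d) = 9 - (0/(-2) + d/d) = 9 - (0*(-½) + 1) = 9 - (0 + 1) = 9 - 1*1 = 9 - 1 = 8)
l(K) = 5
(l(6) + F(12))² = (5 + 8)² = 13² = 169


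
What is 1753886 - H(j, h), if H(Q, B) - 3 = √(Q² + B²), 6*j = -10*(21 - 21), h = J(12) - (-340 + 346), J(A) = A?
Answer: 1753877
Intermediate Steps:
h = 6 (h = 12 - (-340 + 346) = 12 - 1*6 = 12 - 6 = 6)
j = 0 (j = (-10*(21 - 21))/6 = (-10*0)/6 = (⅙)*0 = 0)
H(Q, B) = 3 + √(B² + Q²) (H(Q, B) = 3 + √(Q² + B²) = 3 + √(B² + Q²))
1753886 - H(j, h) = 1753886 - (3 + √(6² + 0²)) = 1753886 - (3 + √(36 + 0)) = 1753886 - (3 + √36) = 1753886 - (3 + 6) = 1753886 - 1*9 = 1753886 - 9 = 1753877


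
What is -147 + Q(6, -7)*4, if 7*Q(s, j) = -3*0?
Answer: -147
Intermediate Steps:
Q(s, j) = 0 (Q(s, j) = (-3*0)/7 = (⅐)*0 = 0)
-147 + Q(6, -7)*4 = -147 + 0*4 = -147 + 0 = -147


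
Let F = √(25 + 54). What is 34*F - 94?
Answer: -94 + 34*√79 ≈ 208.20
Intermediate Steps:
F = √79 ≈ 8.8882
34*F - 94 = 34*√79 - 94 = -94 + 34*√79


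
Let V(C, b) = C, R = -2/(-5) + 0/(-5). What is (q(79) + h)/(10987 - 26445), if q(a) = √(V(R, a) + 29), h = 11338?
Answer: -5669/7729 - 7*√15/77290 ≈ -0.73382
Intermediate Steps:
R = ⅖ (R = -2*(-⅕) + 0*(-⅕) = ⅖ + 0 = ⅖ ≈ 0.40000)
q(a) = 7*√15/5 (q(a) = √(⅖ + 29) = √(147/5) = 7*√15/5)
(q(79) + h)/(10987 - 26445) = (7*√15/5 + 11338)/(10987 - 26445) = (11338 + 7*√15/5)/(-15458) = (11338 + 7*√15/5)*(-1/15458) = -5669/7729 - 7*√15/77290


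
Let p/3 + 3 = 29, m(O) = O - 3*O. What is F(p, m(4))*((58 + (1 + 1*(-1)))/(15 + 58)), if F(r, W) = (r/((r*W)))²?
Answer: 29/2336 ≈ 0.012414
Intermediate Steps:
m(O) = -2*O
p = 78 (p = -9 + 3*29 = -9 + 87 = 78)
F(r, W) = W⁻² (F(r, W) = (r/((W*r)))² = (r*(1/(W*r)))² = (1/W)² = W⁻²)
F(p, m(4))*((58 + (1 + 1*(-1)))/(15 + 58)) = ((58 + (1 + 1*(-1)))/(15 + 58))/(-2*4)² = ((58 + (1 - 1))/73)/(-8)² = ((58 + 0)*(1/73))/64 = (58*(1/73))/64 = (1/64)*(58/73) = 29/2336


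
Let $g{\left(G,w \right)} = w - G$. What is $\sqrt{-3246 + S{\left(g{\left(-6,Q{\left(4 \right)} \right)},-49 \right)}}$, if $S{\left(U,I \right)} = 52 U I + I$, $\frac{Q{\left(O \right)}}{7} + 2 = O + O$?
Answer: $i \sqrt{125599} \approx 354.4 i$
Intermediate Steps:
$Q{\left(O \right)} = -14 + 14 O$ ($Q{\left(O \right)} = -14 + 7 \left(O + O\right) = -14 + 7 \cdot 2 O = -14 + 14 O$)
$S{\left(U,I \right)} = I + 52 I U$ ($S{\left(U,I \right)} = 52 I U + I = I + 52 I U$)
$\sqrt{-3246 + S{\left(g{\left(-6,Q{\left(4 \right)} \right)},-49 \right)}} = \sqrt{-3246 - 49 \left(1 + 52 \left(\left(-14 + 14 \cdot 4\right) - -6\right)\right)} = \sqrt{-3246 - 49 \left(1 + 52 \left(\left(-14 + 56\right) + 6\right)\right)} = \sqrt{-3246 - 49 \left(1 + 52 \left(42 + 6\right)\right)} = \sqrt{-3246 - 49 \left(1 + 52 \cdot 48\right)} = \sqrt{-3246 - 49 \left(1 + 2496\right)} = \sqrt{-3246 - 122353} = \sqrt{-125599} = i \sqrt{125599}$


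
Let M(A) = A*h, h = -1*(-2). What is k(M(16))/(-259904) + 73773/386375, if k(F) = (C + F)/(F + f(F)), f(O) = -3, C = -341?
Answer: 556162425843/2912191832000 ≈ 0.19098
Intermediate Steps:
h = 2
M(A) = 2*A (M(A) = A*2 = 2*A)
k(F) = (-341 + F)/(-3 + F) (k(F) = (-341 + F)/(F - 3) = (-341 + F)/(-3 + F))
k(M(16))/(-259904) + 73773/386375 = ((-341 + 2*16)/(-3 + 2*16))/(-259904) + 73773/386375 = ((-341 + 32)/(-3 + 32))*(-1/259904) + 73773*(1/386375) = (-309/29)*(-1/259904) + 73773/386375 = ((1/29)*(-309))*(-1/259904) + 73773/386375 = -309/29*(-1/259904) + 73773/386375 = 309/7537216 + 73773/386375 = 556162425843/2912191832000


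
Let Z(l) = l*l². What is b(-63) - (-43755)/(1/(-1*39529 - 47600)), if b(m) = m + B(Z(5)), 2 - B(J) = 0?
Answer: -3812329456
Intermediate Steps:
Z(l) = l³
B(J) = 2 (B(J) = 2 - 1*0 = 2 + 0 = 2)
b(m) = 2 + m (b(m) = m + 2 = 2 + m)
b(-63) - (-43755)/(1/(-1*39529 - 47600)) = (2 - 63) - (-43755)/(1/(-1*39529 - 47600)) = -61 - (-43755)/(1/(-39529 - 47600)) = -61 - (-43755)/(1/(-87129)) = -61 - (-43755)/(-1/87129) = -61 - (-43755)*(-87129) = -61 - 1*3812329395 = -61 - 3812329395 = -3812329456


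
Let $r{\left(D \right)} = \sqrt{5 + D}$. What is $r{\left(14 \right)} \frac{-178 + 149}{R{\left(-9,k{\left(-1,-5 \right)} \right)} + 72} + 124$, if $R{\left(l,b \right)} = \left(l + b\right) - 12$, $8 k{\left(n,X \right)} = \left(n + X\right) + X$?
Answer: $124 - \frac{232 \sqrt{19}}{397} \approx 121.45$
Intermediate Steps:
$k{\left(n,X \right)} = \frac{X}{4} + \frac{n}{8}$ ($k{\left(n,X \right)} = \frac{\left(n + X\right) + X}{8} = \frac{\left(X + n\right) + X}{8} = \frac{n + 2 X}{8} = \frac{X}{4} + \frac{n}{8}$)
$R{\left(l,b \right)} = -12 + b + l$ ($R{\left(l,b \right)} = \left(b + l\right) - 12 = -12 + b + l$)
$r{\left(14 \right)} \frac{-178 + 149}{R{\left(-9,k{\left(-1,-5 \right)} \right)} + 72} + 124 = \sqrt{5 + 14} \frac{-178 + 149}{\left(-12 + \left(\frac{1}{4} \left(-5\right) + \frac{1}{8} \left(-1\right)\right) - 9\right) + 72} + 124 = \sqrt{19} \left(- \frac{29}{\left(-12 - \frac{11}{8} - 9\right) + 72}\right) + 124 = \sqrt{19} \left(- \frac{29}{- \frac{179}{8} + 72}\right) + 124 = \sqrt{19} \left(- \frac{29}{\frac{397}{8}}\right) + 124 = \sqrt{19} \left(\left(-29\right) \frac{8}{397}\right) + 124 = \sqrt{19} \left(- \frac{232}{397}\right) + 124 = - \frac{232 \sqrt{19}}{397} + 124 = 124 - \frac{232 \sqrt{19}}{397}$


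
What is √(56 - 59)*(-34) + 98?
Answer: 98 - 34*I*√3 ≈ 98.0 - 58.89*I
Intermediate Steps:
√(56 - 59)*(-34) + 98 = √(-3)*(-34) + 98 = (I*√3)*(-34) + 98 = -34*I*√3 + 98 = 98 - 34*I*√3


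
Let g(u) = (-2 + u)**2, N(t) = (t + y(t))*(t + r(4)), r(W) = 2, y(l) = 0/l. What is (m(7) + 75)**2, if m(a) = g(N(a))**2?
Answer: 191709389879056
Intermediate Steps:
y(l) = 0
N(t) = t*(2 + t) (N(t) = (t + 0)*(t + 2) = t*(2 + t))
m(a) = (-2 + a*(2 + a))**4 (m(a) = ((-2 + a*(2 + a))**2)**2 = (-2 + a*(2 + a))**4)
(m(7) + 75)**2 = ((-2 + 7**2 + 2*7)**4 + 75)**2 = ((-2 + 49 + 14)**4 + 75)**2 = (61**4 + 75)**2 = (13845841 + 75)**2 = 13845916**2 = 191709389879056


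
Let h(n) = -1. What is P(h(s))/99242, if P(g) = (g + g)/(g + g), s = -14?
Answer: 1/99242 ≈ 1.0076e-5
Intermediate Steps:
P(g) = 1 (P(g) = (2*g)/((2*g)) = (2*g)*(1/(2*g)) = 1)
P(h(s))/99242 = 1/99242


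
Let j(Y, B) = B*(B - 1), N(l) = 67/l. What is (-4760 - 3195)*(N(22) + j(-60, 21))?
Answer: -74037185/22 ≈ -3.3653e+6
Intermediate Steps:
j(Y, B) = B*(-1 + B)
(-4760 - 3195)*(N(22) + j(-60, 21)) = (-4760 - 3195)*(67/22 + 21*(-1 + 21)) = -7955*(67*(1/22) + 21*20) = -7955*(67/22 + 420) = -7955*9307/22 = -74037185/22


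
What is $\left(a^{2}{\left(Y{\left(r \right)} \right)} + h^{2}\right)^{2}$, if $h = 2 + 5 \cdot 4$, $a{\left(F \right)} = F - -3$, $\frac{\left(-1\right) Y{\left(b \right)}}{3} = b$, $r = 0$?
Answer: $243049$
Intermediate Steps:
$Y{\left(b \right)} = - 3 b$
$a{\left(F \right)} = 3 + F$ ($a{\left(F \right)} = F + 3 = 3 + F$)
$h = 22$ ($h = 2 + 20 = 22$)
$\left(a^{2}{\left(Y{\left(r \right)} \right)} + h^{2}\right)^{2} = \left(\left(3 - 0\right)^{2} + 22^{2}\right)^{2} = \left(\left(3 + 0\right)^{2} + 484\right)^{2} = \left(3^{2} + 484\right)^{2} = \left(9 + 484\right)^{2} = 493^{2} = 243049$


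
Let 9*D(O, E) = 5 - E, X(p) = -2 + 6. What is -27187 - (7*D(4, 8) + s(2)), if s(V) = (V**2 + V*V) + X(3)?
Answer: -81590/3 ≈ -27197.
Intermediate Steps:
X(p) = 4
s(V) = 4 + 2*V**2 (s(V) = (V**2 + V*V) + 4 = (V**2 + V**2) + 4 = 2*V**2 + 4 = 4 + 2*V**2)
D(O, E) = 5/9 - E/9 (D(O, E) = (5 - E)/9 = 5/9 - E/9)
-27187 - (7*D(4, 8) + s(2)) = -27187 - (7*(5/9 - 1/9*8) + (4 + 2*2**2)) = -27187 - (7*(5/9 - 8/9) + (4 + 2*4)) = -27187 - (7*(-1/3) + (4 + 8)) = -27187 - (-7/3 + 12) = -27187 - 1*29/3 = -27187 - 29/3 = -81590/3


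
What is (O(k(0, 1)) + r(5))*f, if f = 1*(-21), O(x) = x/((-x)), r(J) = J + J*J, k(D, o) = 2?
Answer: -609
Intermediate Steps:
r(J) = J + J²
O(x) = -1 (O(x) = x*(-1/x) = -1)
f = -21
(O(k(0, 1)) + r(5))*f = (-1 + 5*(1 + 5))*(-21) = (-1 + 5*6)*(-21) = (-1 + 30)*(-21) = 29*(-21) = -609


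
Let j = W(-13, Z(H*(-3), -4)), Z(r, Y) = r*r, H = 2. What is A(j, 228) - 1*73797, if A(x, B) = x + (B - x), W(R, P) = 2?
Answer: -73569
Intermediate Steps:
Z(r, Y) = r²
j = 2
A(x, B) = B
A(j, 228) - 1*73797 = 228 - 1*73797 = 228 - 73797 = -73569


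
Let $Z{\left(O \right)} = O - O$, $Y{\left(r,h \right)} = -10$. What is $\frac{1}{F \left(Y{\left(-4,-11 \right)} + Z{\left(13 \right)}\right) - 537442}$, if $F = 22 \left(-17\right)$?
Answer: $- \frac{1}{533702} \approx -1.8737 \cdot 10^{-6}$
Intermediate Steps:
$F = -374$
$Z{\left(O \right)} = 0$
$\frac{1}{F \left(Y{\left(-4,-11 \right)} + Z{\left(13 \right)}\right) - 537442} = \frac{1}{- 374 \left(-10 + 0\right) - 537442} = \frac{1}{\left(-374\right) \left(-10\right) - 537442} = \frac{1}{3740 - 537442} = \frac{1}{-533702} = - \frac{1}{533702}$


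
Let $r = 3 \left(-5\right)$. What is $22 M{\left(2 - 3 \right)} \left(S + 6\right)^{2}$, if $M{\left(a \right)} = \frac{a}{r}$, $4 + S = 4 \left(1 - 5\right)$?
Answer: $\frac{4312}{15} \approx 287.47$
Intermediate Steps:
$r = -15$
$S = -20$ ($S = -4 + 4 \left(1 - 5\right) = -4 + 4 \left(-4\right) = -4 - 16 = -20$)
$M{\left(a \right)} = - \frac{a}{15}$ ($M{\left(a \right)} = \frac{a}{-15} = a \left(- \frac{1}{15}\right) = - \frac{a}{15}$)
$22 M{\left(2 - 3 \right)} \left(S + 6\right)^{2} = 22 \left(- \frac{2 - 3}{15}\right) \left(-20 + 6\right)^{2} = 22 \left(- \frac{2 - 3}{15}\right) \left(-14\right)^{2} = 22 \left(\left(- \frac{1}{15}\right) \left(-1\right)\right) 196 = 22 \cdot \frac{1}{15} \cdot 196 = \frac{22}{15} \cdot 196 = \frac{4312}{15}$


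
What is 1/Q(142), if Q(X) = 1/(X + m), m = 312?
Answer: 454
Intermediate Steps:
Q(X) = 1/(312 + X) (Q(X) = 1/(X + 312) = 1/(312 + X))
1/Q(142) = 1/(1/(312 + 142)) = 1/(1/454) = 454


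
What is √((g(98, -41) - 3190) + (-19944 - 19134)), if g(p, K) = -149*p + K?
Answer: I*√56911 ≈ 238.56*I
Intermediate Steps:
g(p, K) = K - 149*p
√((g(98, -41) - 3190) + (-19944 - 19134)) = √(((-41 - 149*98) - 3190) + (-19944 - 19134)) = √(((-41 - 14602) - 3190) - 39078) = √((-14643 - 3190) - 39078) = √(-17833 - 39078) = √(-56911) = I*√56911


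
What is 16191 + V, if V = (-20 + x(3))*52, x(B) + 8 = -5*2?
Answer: 14215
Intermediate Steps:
x(B) = -18 (x(B) = -8 - 5*2 = -8 - 10 = -18)
V = -1976 (V = (-20 - 18)*52 = -38*52 = -1976)
16191 + V = 16191 - 1976 = 14215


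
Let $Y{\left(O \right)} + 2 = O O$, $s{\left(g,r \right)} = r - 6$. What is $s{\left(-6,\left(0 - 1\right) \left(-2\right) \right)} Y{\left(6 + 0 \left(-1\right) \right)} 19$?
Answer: $-2584$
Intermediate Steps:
$s{\left(g,r \right)} = -6 + r$ ($s{\left(g,r \right)} = r - 6 = -6 + r$)
$Y{\left(O \right)} = -2 + O^{2}$ ($Y{\left(O \right)} = -2 + O O = -2 + O^{2}$)
$s{\left(-6,\left(0 - 1\right) \left(-2\right) \right)} Y{\left(6 + 0 \left(-1\right) \right)} 19 = \left(-6 + \left(0 - 1\right) \left(-2\right)\right) \left(-2 + \left(6 + 0 \left(-1\right)\right)^{2}\right) 19 = \left(-6 - -2\right) \left(-2 + \left(6 + 0\right)^{2}\right) 19 = \left(-6 + 2\right) \left(-2 + 6^{2}\right) 19 = - 4 \left(-2 + 36\right) 19 = \left(-4\right) 34 \cdot 19 = \left(-136\right) 19 = -2584$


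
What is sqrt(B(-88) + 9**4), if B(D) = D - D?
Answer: 81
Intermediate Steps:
B(D) = 0
sqrt(B(-88) + 9**4) = sqrt(0 + 9**4) = sqrt(0 + 6561) = sqrt(6561) = 81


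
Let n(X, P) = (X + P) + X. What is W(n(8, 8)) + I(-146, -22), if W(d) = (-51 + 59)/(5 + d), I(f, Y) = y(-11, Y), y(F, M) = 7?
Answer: 211/29 ≈ 7.2759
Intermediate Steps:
n(X, P) = P + 2*X (n(X, P) = (P + X) + X = P + 2*X)
I(f, Y) = 7
W(d) = 8/(5 + d)
W(n(8, 8)) + I(-146, -22) = 8/(5 + (8 + 2*8)) + 7 = 8/(5 + (8 + 16)) + 7 = 8/(5 + 24) + 7 = 8/29 + 7 = 211/29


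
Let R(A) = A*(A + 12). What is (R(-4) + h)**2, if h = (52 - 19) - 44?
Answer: 1849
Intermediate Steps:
R(A) = A*(12 + A)
h = -11 (h = 33 - 44 = -11)
(R(-4) + h)**2 = (-4*(12 - 4) - 11)**2 = (-4*8 - 11)**2 = (-32 - 11)**2 = (-43)**2 = 1849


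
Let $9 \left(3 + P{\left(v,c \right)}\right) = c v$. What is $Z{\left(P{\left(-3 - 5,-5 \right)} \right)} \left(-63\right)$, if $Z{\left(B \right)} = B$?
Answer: $-91$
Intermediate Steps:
$P{\left(v,c \right)} = -3 + \frac{c v}{9}$
$Z{\left(P{\left(-3 - 5,-5 \right)} \right)} \left(-63\right) = \left(-3 + \frac{1}{9} \left(-5\right) \left(-3 - 5\right)\right) \left(-63\right) = \left(-3 + \frac{1}{9} \left(-5\right) \left(-8\right)\right) \left(-63\right) = \left(-3 + \frac{40}{9}\right) \left(-63\right) = \frac{13}{9} \left(-63\right) = -91$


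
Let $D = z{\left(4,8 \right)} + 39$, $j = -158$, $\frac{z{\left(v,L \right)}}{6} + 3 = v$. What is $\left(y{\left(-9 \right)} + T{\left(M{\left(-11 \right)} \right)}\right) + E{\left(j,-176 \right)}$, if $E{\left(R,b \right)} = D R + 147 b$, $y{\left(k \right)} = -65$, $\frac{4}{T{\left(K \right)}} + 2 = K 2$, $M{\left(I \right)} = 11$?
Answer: $- \frac{165234}{5} \approx -33047.0$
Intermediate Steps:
$z{\left(v,L \right)} = -18 + 6 v$
$T{\left(K \right)} = \frac{4}{-2 + 2 K}$ ($T{\left(K \right)} = \frac{4}{-2 + K 2} = \frac{4}{-2 + 2 K}$)
$D = 45$ ($D = \left(-18 + 6 \cdot 4\right) + 39 = \left(-18 + 24\right) + 39 = 6 + 39 = 45$)
$E{\left(R,b \right)} = 45 R + 147 b$
$\left(y{\left(-9 \right)} + T{\left(M{\left(-11 \right)} \right)}\right) + E{\left(j,-176 \right)} = \left(-65 + \frac{2}{-1 + 11}\right) + \left(45 \left(-158\right) + 147 \left(-176\right)\right) = \left(-65 + \frac{2}{10}\right) - 32982 = \left(-65 + 2 \cdot \frac{1}{10}\right) - 32982 = \left(-65 + \frac{1}{5}\right) - 32982 = - \frac{324}{5} - 32982 = - \frac{165234}{5}$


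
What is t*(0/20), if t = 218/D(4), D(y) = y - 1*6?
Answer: 0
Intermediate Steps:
D(y) = -6 + y (D(y) = y - 6 = -6 + y)
t = -109 (t = 218/(-6 + 4) = 218/(-2) = 218*(-½) = -109)
t*(0/20) = -0/20 = -109*0 = 0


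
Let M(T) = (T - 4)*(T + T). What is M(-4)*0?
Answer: 0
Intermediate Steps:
M(T) = 2*T*(-4 + T) (M(T) = (-4 + T)*(2*T) = 2*T*(-4 + T))
M(-4)*0 = (2*(-4)*(-4 - 4))*0 = (2*(-4)*(-8))*0 = 64*0 = 0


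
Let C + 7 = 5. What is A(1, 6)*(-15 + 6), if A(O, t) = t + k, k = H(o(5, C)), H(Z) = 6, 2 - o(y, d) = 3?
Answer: -108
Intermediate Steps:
C = -2 (C = -7 + 5 = -2)
o(y, d) = -1 (o(y, d) = 2 - 1*3 = 2 - 3 = -1)
k = 6
A(O, t) = 6 + t (A(O, t) = t + 6 = 6 + t)
A(1, 6)*(-15 + 6) = (6 + 6)*(-15 + 6) = 12*(-9) = -108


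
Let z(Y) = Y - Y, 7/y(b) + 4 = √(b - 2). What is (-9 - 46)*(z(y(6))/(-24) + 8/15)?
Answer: -88/3 ≈ -29.333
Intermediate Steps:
y(b) = 7/(-4 + √(-2 + b)) (y(b) = 7/(-4 + √(b - 2)) = 7/(-4 + √(-2 + b)))
z(Y) = 0
(-9 - 46)*(z(y(6))/(-24) + 8/15) = (-9 - 46)*(0/(-24) + 8/15) = -55*(0*(-1/24) + 8*(1/15)) = -55*(0 + 8/15) = -55*8/15 = -88/3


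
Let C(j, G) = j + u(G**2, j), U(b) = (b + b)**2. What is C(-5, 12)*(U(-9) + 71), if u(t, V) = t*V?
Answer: -286375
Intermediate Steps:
U(b) = 4*b**2 (U(b) = (2*b)**2 = 4*b**2)
u(t, V) = V*t
C(j, G) = j + j*G**2
C(-5, 12)*(U(-9) + 71) = (-5*(1 + 12**2))*(4*(-9)**2 + 71) = (-5*(1 + 144))*(4*81 + 71) = (-5*145)*(324 + 71) = -725*395 = -286375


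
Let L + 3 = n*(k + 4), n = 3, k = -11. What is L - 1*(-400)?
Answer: 376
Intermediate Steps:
L = -24 (L = -3 + 3*(-11 + 4) = -3 + 3*(-7) = -3 - 21 = -24)
L - 1*(-400) = -24 - 1*(-400) = -24 + 400 = 376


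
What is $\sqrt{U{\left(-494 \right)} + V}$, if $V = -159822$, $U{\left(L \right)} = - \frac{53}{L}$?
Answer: $\frac{i \sqrt{39002295410}}{494} \approx 399.78 i$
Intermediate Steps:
$\sqrt{U{\left(-494 \right)} + V} = \sqrt{- \frac{53}{-494} - 159822} = \sqrt{\left(-53\right) \left(- \frac{1}{494}\right) - 159822} = \sqrt{\frac{53}{494} - 159822} = \sqrt{- \frac{78952015}{494}} = \frac{i \sqrt{39002295410}}{494}$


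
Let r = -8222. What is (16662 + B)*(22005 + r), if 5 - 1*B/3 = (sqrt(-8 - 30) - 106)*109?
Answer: 707605437 - 4507041*I*sqrt(38) ≈ 7.0761e+8 - 2.7783e+7*I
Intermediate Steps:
B = 34677 - 327*I*sqrt(38) (B = 15 - 3*(sqrt(-8 - 30) - 106)*109 = 15 - 3*(sqrt(-38) - 106)*109 = 15 - 3*(I*sqrt(38) - 106)*109 = 15 - 3*(-106 + I*sqrt(38))*109 = 15 - 3*(-11554 + 109*I*sqrt(38)) = 15 + (34662 - 327*I*sqrt(38)) = 34677 - 327*I*sqrt(38) ≈ 34677.0 - 2015.8*I)
(16662 + B)*(22005 + r) = (16662 + (34677 - 327*I*sqrt(38)))*(22005 - 8222) = (51339 - 327*I*sqrt(38))*13783 = 707605437 - 4507041*I*sqrt(38)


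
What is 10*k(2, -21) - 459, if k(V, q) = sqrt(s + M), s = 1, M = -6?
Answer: -459 + 10*I*sqrt(5) ≈ -459.0 + 22.361*I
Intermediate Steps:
k(V, q) = I*sqrt(5) (k(V, q) = sqrt(1 - 6) = sqrt(-5) = I*sqrt(5))
10*k(2, -21) - 459 = 10*(I*sqrt(5)) - 459 = 10*I*sqrt(5) - 459 = -459 + 10*I*sqrt(5)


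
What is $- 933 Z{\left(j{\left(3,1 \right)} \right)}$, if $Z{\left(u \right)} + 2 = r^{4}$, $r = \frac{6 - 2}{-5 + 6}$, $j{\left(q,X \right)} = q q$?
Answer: $-236982$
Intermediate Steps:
$j{\left(q,X \right)} = q^{2}$
$r = 4$ ($r = \frac{4}{1} = 4 \cdot 1 = 4$)
$Z{\left(u \right)} = 254$ ($Z{\left(u \right)} = -2 + 4^{4} = -2 + 256 = 254$)
$- 933 Z{\left(j{\left(3,1 \right)} \right)} = \left(-933\right) 254 = -236982$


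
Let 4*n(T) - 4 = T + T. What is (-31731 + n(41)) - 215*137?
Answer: -122329/2 ≈ -61165.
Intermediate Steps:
n(T) = 1 + T/2 (n(T) = 1 + (T + T)/4 = 1 + (2*T)/4 = 1 + T/2)
(-31731 + n(41)) - 215*137 = (-31731 + (1 + (½)*41)) - 215*137 = (-31731 + (1 + 41/2)) - 29455 = (-31731 + 43/2) - 29455 = -63419/2 - 29455 = -122329/2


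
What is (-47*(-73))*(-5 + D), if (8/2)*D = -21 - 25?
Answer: -113223/2 ≈ -56612.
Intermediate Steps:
D = -23/2 (D = (-21 - 25)/4 = (1/4)*(-46) = -23/2 ≈ -11.500)
(-47*(-73))*(-5 + D) = (-47*(-73))*(-5 - 23/2) = 3431*(-33/2) = -113223/2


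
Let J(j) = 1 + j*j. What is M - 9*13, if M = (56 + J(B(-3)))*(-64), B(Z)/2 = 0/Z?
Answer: -3765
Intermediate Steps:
B(Z) = 0 (B(Z) = 2*(0/Z) = 2*0 = 0)
J(j) = 1 + j²
M = -3648 (M = (56 + (1 + 0²))*(-64) = (56 + (1 + 0))*(-64) = (56 + 1)*(-64) = 57*(-64) = -3648)
M - 9*13 = -3648 - 9*13 = -3648 - 1*117 = -3648 - 117 = -3765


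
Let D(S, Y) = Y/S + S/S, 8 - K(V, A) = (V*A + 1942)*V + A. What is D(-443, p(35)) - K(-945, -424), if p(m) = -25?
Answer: -168551851878/443 ≈ -3.8048e+8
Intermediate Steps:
K(V, A) = 8 - A - V*(1942 + A*V) (K(V, A) = 8 - ((V*A + 1942)*V + A) = 8 - ((A*V + 1942)*V + A) = 8 - ((1942 + A*V)*V + A) = 8 - (V*(1942 + A*V) + A) = 8 - (A + V*(1942 + A*V)) = 8 + (-A - V*(1942 + A*V)) = 8 - A - V*(1942 + A*V))
D(S, Y) = 1 + Y/S (D(S, Y) = Y/S + 1 = 1 + Y/S)
D(-443, p(35)) - K(-945, -424) = (-443 - 25)/(-443) - (8 - 1*(-424) - 1942*(-945) - 1*(-424)*(-945)²) = -1/443*(-468) - (8 + 424 + 1835190 - 1*(-424)*893025) = 468/443 - (8 + 424 + 1835190 + 378642600) = 468/443 - 1*380478222 = 468/443 - 380478222 = -168551851878/443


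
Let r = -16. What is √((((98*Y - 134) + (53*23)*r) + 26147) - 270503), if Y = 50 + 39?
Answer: 2*I*√63818 ≈ 505.24*I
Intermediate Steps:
Y = 89
√((((98*Y - 134) + (53*23)*r) + 26147) - 270503) = √((((98*89 - 134) + (53*23)*(-16)) + 26147) - 270503) = √((((8722 - 134) + 1219*(-16)) + 26147) - 270503) = √(((8588 - 19504) + 26147) - 270503) = √((-10916 + 26147) - 270503) = √(15231 - 270503) = √(-255272) = 2*I*√63818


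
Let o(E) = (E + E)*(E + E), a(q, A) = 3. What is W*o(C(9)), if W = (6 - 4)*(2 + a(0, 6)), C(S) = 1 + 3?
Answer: 640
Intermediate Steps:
C(S) = 4
o(E) = 4*E**2 (o(E) = (2*E)*(2*E) = 4*E**2)
W = 10 (W = (6 - 4)*(2 + 3) = 2*5 = 10)
W*o(C(9)) = 10*(4*4**2) = 10*(4*16) = 10*64 = 640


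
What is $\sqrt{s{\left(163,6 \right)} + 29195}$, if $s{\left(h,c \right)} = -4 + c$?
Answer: $\sqrt{29197} \approx 170.87$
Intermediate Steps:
$\sqrt{s{\left(163,6 \right)} + 29195} = \sqrt{\left(-4 + 6\right) + 29195} = \sqrt{2 + 29195} = \sqrt{29197}$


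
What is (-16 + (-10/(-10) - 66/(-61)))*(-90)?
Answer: 76410/61 ≈ 1252.6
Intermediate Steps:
(-16 + (-10/(-10) - 66/(-61)))*(-90) = (-16 + (-10*(-1/10) - 66*(-1/61)))*(-90) = (-16 + (1 + 66/61))*(-90) = (-16 + 127/61)*(-90) = -849/61*(-90) = 76410/61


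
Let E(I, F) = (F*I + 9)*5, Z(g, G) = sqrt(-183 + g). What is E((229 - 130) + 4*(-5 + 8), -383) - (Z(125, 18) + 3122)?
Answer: -215642 - I*sqrt(58) ≈ -2.1564e+5 - 7.6158*I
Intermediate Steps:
E(I, F) = 45 + 5*F*I (E(I, F) = (9 + F*I)*5 = 45 + 5*F*I)
E((229 - 130) + 4*(-5 + 8), -383) - (Z(125, 18) + 3122) = (45 + 5*(-383)*((229 - 130) + 4*(-5 + 8))) - (sqrt(-183 + 125) + 3122) = (45 + 5*(-383)*(99 + 4*3)) - (sqrt(-58) + 3122) = (45 + 5*(-383)*(99 + 12)) - (I*sqrt(58) + 3122) = (45 + 5*(-383)*111) - (3122 + I*sqrt(58)) = (45 - 212565) + (-3122 - I*sqrt(58)) = -212520 + (-3122 - I*sqrt(58)) = -215642 - I*sqrt(58)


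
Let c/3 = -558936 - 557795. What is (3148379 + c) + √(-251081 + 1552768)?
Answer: -201814 + √1301687 ≈ -2.0067e+5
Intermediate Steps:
c = -3350193 (c = 3*(-558936 - 557795) = 3*(-1116731) = -3350193)
(3148379 + c) + √(-251081 + 1552768) = (3148379 - 3350193) + √(-251081 + 1552768) = -201814 + √1301687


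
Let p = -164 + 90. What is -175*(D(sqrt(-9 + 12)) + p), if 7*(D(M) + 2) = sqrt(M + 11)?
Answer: 13300 - 25*sqrt(11 + sqrt(3)) ≈ 13211.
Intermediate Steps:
D(M) = -2 + sqrt(11 + M)/7 (D(M) = -2 + sqrt(M + 11)/7 = -2 + sqrt(11 + M)/7)
p = -74
-175*(D(sqrt(-9 + 12)) + p) = -175*((-2 + sqrt(11 + sqrt(-9 + 12))/7) - 74) = -175*((-2 + sqrt(11 + sqrt(3))/7) - 74) = -175*(-76 + sqrt(11 + sqrt(3))/7) = 13300 - 25*sqrt(11 + sqrt(3))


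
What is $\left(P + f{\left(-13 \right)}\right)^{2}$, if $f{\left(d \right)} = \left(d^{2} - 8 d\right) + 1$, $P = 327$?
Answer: $361201$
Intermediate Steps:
$f{\left(d \right)} = 1 + d^{2} - 8 d$
$\left(P + f{\left(-13 \right)}\right)^{2} = \left(327 + \left(1 + \left(-13\right)^{2} - -104\right)\right)^{2} = \left(327 + \left(1 + 169 + 104\right)\right)^{2} = \left(327 + 274\right)^{2} = 601^{2} = 361201$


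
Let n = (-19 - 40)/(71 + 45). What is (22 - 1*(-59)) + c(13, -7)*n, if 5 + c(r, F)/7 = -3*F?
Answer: 697/29 ≈ 24.034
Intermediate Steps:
c(r, F) = -35 - 21*F (c(r, F) = -35 + 7*(-3*F) = -35 - 21*F)
n = -59/116 ≈ -0.50862
(22 - 1*(-59)) + c(13, -7)*n = (22 - 1*(-59)) + (-35 - 21*(-7))*(-59/116) = (22 + 59) + (-35 + 147)*(-59/116) = 81 + 112*(-59/116) = 81 - 1652/29 = 697/29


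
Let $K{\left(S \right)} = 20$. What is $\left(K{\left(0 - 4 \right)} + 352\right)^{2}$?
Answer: $138384$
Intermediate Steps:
$\left(K{\left(0 - 4 \right)} + 352\right)^{2} = \left(20 + 352\right)^{2} = 372^{2} = 138384$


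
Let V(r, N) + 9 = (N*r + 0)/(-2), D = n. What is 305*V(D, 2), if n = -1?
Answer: -2440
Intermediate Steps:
D = -1
V(r, N) = -9 - N*r/2 (V(r, N) = -9 + (N*r + 0)/(-2) = -9 + (N*r)*(-½) = -9 - N*r/2)
305*V(D, 2) = 305*(-9 - ½*2*(-1)) = 305*(-9 + 1) = 305*(-8) = -2440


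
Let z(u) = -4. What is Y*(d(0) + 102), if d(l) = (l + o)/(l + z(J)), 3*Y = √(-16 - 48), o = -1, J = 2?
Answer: 818*I/3 ≈ 272.67*I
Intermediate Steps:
Y = 8*I/3 (Y = √(-16 - 48)/3 = √(-64)/3 = (8*I)/3 = 8*I/3 ≈ 2.6667*I)
d(l) = (-1 + l)/(-4 + l) (d(l) = (l - 1)/(l - 4) = (-1 + l)/(-4 + l))
Y*(d(0) + 102) = (8*I/3)*((-1 + 0)/(-4 + 0) + 102) = (8*I/3)*(-1/(-4) + 102) = (8*I/3)*(-¼*(-1) + 102) = (8*I/3)*(¼ + 102) = (8*I/3)*(409/4) = 818*I/3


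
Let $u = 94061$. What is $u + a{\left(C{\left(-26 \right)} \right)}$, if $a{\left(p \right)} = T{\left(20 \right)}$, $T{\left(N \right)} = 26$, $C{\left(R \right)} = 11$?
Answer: $94087$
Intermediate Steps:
$a{\left(p \right)} = 26$
$u + a{\left(C{\left(-26 \right)} \right)} = 94061 + 26 = 94087$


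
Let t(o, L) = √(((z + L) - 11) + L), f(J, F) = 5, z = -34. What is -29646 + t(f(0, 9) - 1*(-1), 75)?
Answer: -29646 + √105 ≈ -29636.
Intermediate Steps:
t(o, L) = √(-45 + 2*L) (t(o, L) = √(((-34 + L) - 11) + L) = √((-45 + L) + L) = √(-45 + 2*L))
-29646 + t(f(0, 9) - 1*(-1), 75) = -29646 + √(-45 + 2*75) = -29646 + √(-45 + 150) = -29646 + √105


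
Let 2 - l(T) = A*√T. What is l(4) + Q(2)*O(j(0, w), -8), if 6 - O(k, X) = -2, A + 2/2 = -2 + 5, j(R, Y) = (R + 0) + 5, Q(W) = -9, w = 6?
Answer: -74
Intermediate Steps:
j(R, Y) = 5 + R (j(R, Y) = R + 5 = 5 + R)
A = 2 (A = -1 + (-2 + 5) = -1 + 3 = 2)
O(k, X) = 8 (O(k, X) = 6 - 1*(-2) = 6 + 2 = 8)
l(T) = 2 - 2*√T
l(4) + Q(2)*O(j(0, w), -8) = (2 - 2*√4) - 9*8 = (2 - 2*2) - 72 = (2 - 4) - 72 = -2 - 72 = -74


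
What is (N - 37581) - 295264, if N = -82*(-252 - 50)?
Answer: -308081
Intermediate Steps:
N = 24764 (N = -82*(-302) = 24764)
(N - 37581) - 295264 = (24764 - 37581) - 295264 = -12817 - 295264 = -308081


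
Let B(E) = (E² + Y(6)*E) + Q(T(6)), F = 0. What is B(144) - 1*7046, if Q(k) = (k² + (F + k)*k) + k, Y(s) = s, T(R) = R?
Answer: 14632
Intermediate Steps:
Q(k) = k + 2*k² (Q(k) = (k² + (0 + k)*k) + k = (k² + k*k) + k = (k² + k²) + k = 2*k² + k = k + 2*k²)
B(E) = 78 + E² + 6*E (B(E) = (E² + 6*E) + 6*(1 + 2*6) = (E² + 6*E) + 6*(1 + 12) = (E² + 6*E) + 6*13 = (E² + 6*E) + 78 = 78 + E² + 6*E)
B(144) - 1*7046 = (78 + 144² + 6*144) - 1*7046 = (78 + 20736 + 864) - 7046 = 21678 - 7046 = 14632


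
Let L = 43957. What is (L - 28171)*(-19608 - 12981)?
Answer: -514449954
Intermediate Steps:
(L - 28171)*(-19608 - 12981) = (43957 - 28171)*(-19608 - 12981) = 15786*(-32589) = -514449954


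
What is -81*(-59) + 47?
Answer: 4826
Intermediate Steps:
-81*(-59) + 47 = 4779 + 47 = 4826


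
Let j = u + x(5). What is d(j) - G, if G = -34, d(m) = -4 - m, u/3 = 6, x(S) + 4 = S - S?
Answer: 16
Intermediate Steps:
x(S) = -4 (x(S) = -4 + (S - S) = -4 + 0 = -4)
u = 18 (u = 3*6 = 18)
j = 14 (j = 18 - 4 = 14)
d(j) - G = (-4 - 1*14) - 1*(-34) = (-4 - 14) + 34 = -18 + 34 = 16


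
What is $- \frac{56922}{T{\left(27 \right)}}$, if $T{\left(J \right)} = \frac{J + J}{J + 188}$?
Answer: $- \frac{2039705}{9} \approx -2.2663 \cdot 10^{5}$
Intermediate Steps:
$T{\left(J \right)} = \frac{2 J}{188 + J}$
$- \frac{56922}{T{\left(27 \right)}} = - \frac{56922}{2 \cdot 27 \frac{1}{188 + 27}} = - \frac{56922}{2 \cdot 27 \cdot \frac{1}{215}} = - \frac{56922}{\frac{54}{215}} = \left(-56922\right) \frac{215}{54} = - \frac{2039705}{9}$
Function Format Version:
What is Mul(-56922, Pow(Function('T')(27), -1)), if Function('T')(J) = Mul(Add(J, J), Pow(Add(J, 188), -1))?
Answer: Rational(-2039705, 9) ≈ -2.2663e+5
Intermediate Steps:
Function('T')(J) = Mul(2, J, Pow(Add(188, J), -1)) (Function('T')(J) = Mul(Mul(2, J), Pow(Add(188, J), -1)) = Mul(2, J, Pow(Add(188, J), -1)))
Mul(-56922, Pow(Function('T')(27), -1)) = Mul(-56922, Pow(Mul(2, 27, Pow(Add(188, 27), -1)), -1)) = Mul(-56922, Pow(Mul(2, 27, Pow(215, -1)), -1)) = Mul(-56922, Pow(Mul(2, 27, Rational(1, 215)), -1)) = Mul(-56922, Pow(Rational(54, 215), -1)) = Mul(-56922, Rational(215, 54)) = Rational(-2039705, 9)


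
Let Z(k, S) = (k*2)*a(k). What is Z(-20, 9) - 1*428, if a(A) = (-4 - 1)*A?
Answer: -4428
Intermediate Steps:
a(A) = -5*A
Z(k, S) = -10*k**2 (Z(k, S) = (k*2)*(-5*k) = (2*k)*(-5*k) = -10*k**2)
Z(-20, 9) - 1*428 = -10*(-20)**2 - 1*428 = -10*400 - 428 = -4000 - 428 = -4428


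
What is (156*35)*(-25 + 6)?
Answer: -103740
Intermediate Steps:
(156*35)*(-25 + 6) = 5460*(-19) = -103740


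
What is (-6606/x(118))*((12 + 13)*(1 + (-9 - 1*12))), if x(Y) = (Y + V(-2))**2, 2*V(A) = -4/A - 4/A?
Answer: 1835/8 ≈ 229.38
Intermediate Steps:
V(A) = -4/A (V(A) = (-4/A - 4/A)/2 = (-8/A)/2 = -4/A)
x(Y) = (2 + Y)**2 (x(Y) = (Y - 4/(-2))**2 = (Y - 4*(-1/2))**2 = (Y + 2)**2 = (2 + Y)**2)
(-6606/x(118))*((12 + 13)*(1 + (-9 - 1*12))) = (-6606/(2 + 118)**2)*((12 + 13)*(1 + (-9 - 1*12))) = (-6606/(120**2))*(25*(1 + (-9 - 12))) = (-6606/14400)*(25*(1 - 21)) = (-6606*1/14400)*(25*(-20)) = -367/800*(-500) = 1835/8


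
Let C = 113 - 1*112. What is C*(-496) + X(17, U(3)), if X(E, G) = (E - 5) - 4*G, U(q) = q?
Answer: -496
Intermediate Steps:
C = 1 (C = 113 - 112 = 1)
X(E, G) = -5 + E - 4*G (X(E, G) = (-5 + E) - 4*G = -5 + E - 4*G)
C*(-496) + X(17, U(3)) = 1*(-496) + (-5 + 17 - 4*3) = -496 + (-5 + 17 - 12) = -496 + 0 = -496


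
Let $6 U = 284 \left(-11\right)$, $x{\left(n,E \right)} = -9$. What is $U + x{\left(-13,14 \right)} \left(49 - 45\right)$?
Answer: $- \frac{1670}{3} \approx -556.67$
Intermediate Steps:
$U = - \frac{1562}{3}$ ($U = \frac{284 \left(-11\right)}{6} = \frac{1}{6} \left(-3124\right) = - \frac{1562}{3} \approx -520.67$)
$U + x{\left(-13,14 \right)} \left(49 - 45\right) = - \frac{1562}{3} - 9 \left(49 - 45\right) = - \frac{1562}{3} - 36 = - \frac{1670}{3}$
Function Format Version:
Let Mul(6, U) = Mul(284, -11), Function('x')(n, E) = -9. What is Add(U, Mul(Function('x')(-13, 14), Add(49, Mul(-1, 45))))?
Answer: Rational(-1670, 3) ≈ -556.67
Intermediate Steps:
U = Rational(-1562, 3) (U = Mul(Rational(1, 6), Mul(284, -11)) = Mul(Rational(1, 6), -3124) = Rational(-1562, 3) ≈ -520.67)
Add(U, Mul(Function('x')(-13, 14), Add(49, Mul(-1, 45)))) = Add(Rational(-1562, 3), Mul(-9, Add(49, Mul(-1, 45)))) = Add(Rational(-1562, 3), Mul(-9, Add(49, -45))) = Add(Rational(-1562, 3), Mul(-9, 4)) = Add(Rational(-1562, 3), -36) = Rational(-1670, 3)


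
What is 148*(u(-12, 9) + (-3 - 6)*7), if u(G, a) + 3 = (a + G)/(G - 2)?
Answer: -68154/7 ≈ -9736.3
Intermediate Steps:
u(G, a) = -3 + (G + a)/(-2 + G) (u(G, a) = -3 + (a + G)/(G - 2) = -3 + (G + a)/(-2 + G))
148*(u(-12, 9) + (-3 - 6)*7) = 148*((6 + 9 - 2*(-12))/(-2 - 12) + (-3 - 6)*7) = 148*((6 + 9 + 24)/(-14) - 9*7) = 148*(-1/14*39 - 63) = 148*(-39/14 - 63) = 148*(-921/14) = -68154/7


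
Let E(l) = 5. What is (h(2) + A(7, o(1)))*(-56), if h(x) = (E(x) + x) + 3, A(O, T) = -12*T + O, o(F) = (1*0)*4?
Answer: -952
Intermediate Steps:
o(F) = 0 (o(F) = 0*4 = 0)
A(O, T) = O - 12*T
h(x) = 8 + x (h(x) = (5 + x) + 3 = 8 + x)
(h(2) + A(7, o(1)))*(-56) = ((8 + 2) + (7 - 12*0))*(-56) = (10 + (7 + 0))*(-56) = (10 + 7)*(-56) = 17*(-56) = -952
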